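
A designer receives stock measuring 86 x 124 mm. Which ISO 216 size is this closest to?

B7 (88 × 125 mm)

Aspect ratio 124/86 ≈ 1.442 (ISO target is √2 ≈ 1.414).
In the B-series (B0 = 1000 × 1414 mm): B7 = 88 × 125 mm.
Off by 3 mm total — nearest standard size.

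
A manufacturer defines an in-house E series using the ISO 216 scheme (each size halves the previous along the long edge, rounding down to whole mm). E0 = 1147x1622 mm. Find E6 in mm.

143 × 202 mm

E1: ⌊1622/2⌋ × 1147 = 811 × 1147 mm
E2: ⌊1147/2⌋ × 811 = 573 × 811 mm
E3: ⌊811/2⌋ × 573 = 405 × 573 mm
E4: ⌊573/2⌋ × 405 = 286 × 405 mm
E5: ⌊405/2⌋ × 286 = 202 × 286 mm
E6: ⌊286/2⌋ × 202 = 143 × 202 mm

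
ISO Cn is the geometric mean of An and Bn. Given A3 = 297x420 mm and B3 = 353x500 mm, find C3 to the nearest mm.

324 × 458 mm

Short side: √(297 · 353) = √104841 ≈ 323.8 → 324 mm
Long side: √(420 · 500) = √210000 ≈ 458.3 → 458 mm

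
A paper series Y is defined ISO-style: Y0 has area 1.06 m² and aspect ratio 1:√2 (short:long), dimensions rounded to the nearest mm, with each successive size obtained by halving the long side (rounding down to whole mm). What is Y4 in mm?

Let Y0's short side be w mm. w · w√2 = 1.06 m² = 1,060,000 mm², so w ≈ 865.8 mm and w√2 ≈ 1224.4 mm → Y0 = 866 × 1224 mm.
Y1: ⌊1224/2⌋ × 866 = 612 × 866 mm
Y2: ⌊866/2⌋ × 612 = 433 × 612 mm
Y3: ⌊612/2⌋ × 433 = 306 × 433 mm
Y4: ⌊433/2⌋ × 306 = 216 × 306 mm

216 × 306 mm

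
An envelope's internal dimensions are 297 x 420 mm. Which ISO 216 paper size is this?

Aspect ratio 420/297 ≈ 1.414 — close to the ISO √2 ≈ 1.414.
In the A-series (A0 area = 1 m²): A3 = 297 × 420 mm.

A3 (297 × 420 mm)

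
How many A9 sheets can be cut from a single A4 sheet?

A4 = 210 × 297 mm; A9 = 37 × 52 mm.
Each halving step doubles the count; 5 steps from A4 to A9.
2^5 = 32.

32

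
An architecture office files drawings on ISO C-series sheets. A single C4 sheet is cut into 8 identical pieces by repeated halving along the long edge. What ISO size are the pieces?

C7

8 = 2^3, so 3 halving steps.
C4 → C5 → … → C7 after 3 steps.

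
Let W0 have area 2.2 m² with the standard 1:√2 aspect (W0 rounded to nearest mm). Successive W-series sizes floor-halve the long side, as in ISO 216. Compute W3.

Let W0's short side be w mm. w · w√2 = 2.2 m² = 2,200,000 mm², so w ≈ 1247.3 mm and w√2 ≈ 1763.9 mm → W0 = 1247 × 1764 mm.
W1: ⌊1764/2⌋ × 1247 = 882 × 1247 mm
W2: ⌊1247/2⌋ × 882 = 623 × 882 mm
W3: ⌊882/2⌋ × 623 = 441 × 623 mm

441 × 623 mm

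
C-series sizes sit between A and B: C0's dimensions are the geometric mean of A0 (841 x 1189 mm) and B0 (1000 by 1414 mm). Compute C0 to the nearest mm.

917 × 1297 mm

Short: √(841 · 1000) = √841000 ≈ 917.1 mm.
Long: √(1189 · 1414) = √1681246 ≈ 1296.6 mm.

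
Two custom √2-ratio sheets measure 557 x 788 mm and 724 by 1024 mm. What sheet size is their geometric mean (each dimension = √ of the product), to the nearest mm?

635 × 898 mm

Short side: √(557 · 724) = √403268 ≈ 635.0 → 635 mm
Long side: √(788 · 1024) = √806912 ≈ 898.3 → 898 mm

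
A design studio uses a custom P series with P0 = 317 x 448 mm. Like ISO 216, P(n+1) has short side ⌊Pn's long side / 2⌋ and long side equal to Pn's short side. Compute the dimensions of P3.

112 × 158 mm

P1: ⌊448/2⌋ × 317 = 224 × 317 mm
P2: ⌊317/2⌋ × 224 = 158 × 224 mm
P3: ⌊224/2⌋ × 158 = 112 × 158 mm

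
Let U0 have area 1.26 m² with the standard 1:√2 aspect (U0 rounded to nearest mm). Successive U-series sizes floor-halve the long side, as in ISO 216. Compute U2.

Let U0's short side be w mm. w · w√2 = 1.26 m² = 1,260,000 mm², so w ≈ 943.9 mm and w√2 ≈ 1334.9 mm → U0 = 944 × 1335 mm.
U1: ⌊1335/2⌋ × 944 = 667 × 944 mm
U2: ⌊944/2⌋ × 667 = 472 × 667 mm

472 × 667 mm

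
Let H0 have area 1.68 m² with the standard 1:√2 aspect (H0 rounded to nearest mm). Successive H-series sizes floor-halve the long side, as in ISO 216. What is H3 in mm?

Let H0's short side be w mm. w · w√2 = 1.68 m² = 1,680,000 mm², so w ≈ 1089.9 mm and w√2 ≈ 1541.4 mm → H0 = 1090 × 1541 mm.
H1: ⌊1541/2⌋ × 1090 = 770 × 1090 mm
H2: ⌊1090/2⌋ × 770 = 545 × 770 mm
H3: ⌊770/2⌋ × 545 = 385 × 545 mm

385 × 545 mm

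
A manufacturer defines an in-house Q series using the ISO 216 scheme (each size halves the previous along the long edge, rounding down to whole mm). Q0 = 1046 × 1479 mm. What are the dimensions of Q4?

261 × 369 mm

Q1: ⌊1479/2⌋ × 1046 = 739 × 1046 mm
Q2: ⌊1046/2⌋ × 739 = 523 × 739 mm
Q3: ⌊739/2⌋ × 523 = 369 × 523 mm
Q4: ⌊523/2⌋ × 369 = 261 × 369 mm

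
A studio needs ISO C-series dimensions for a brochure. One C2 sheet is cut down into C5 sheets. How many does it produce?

C2 = 458 × 648 mm; C5 = 162 × 229 mm.
Each halving step doubles the count; 3 steps from C2 to C5.
2^3 = 8.

8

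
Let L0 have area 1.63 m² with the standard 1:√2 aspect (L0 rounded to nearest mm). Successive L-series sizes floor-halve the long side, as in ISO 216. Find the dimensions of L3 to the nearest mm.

Let L0's short side be w mm. w · w√2 = 1.63 m² = 1,630,000 mm², so w ≈ 1073.6 mm and w√2 ≈ 1518.3 mm → L0 = 1074 × 1518 mm.
L1: ⌊1518/2⌋ × 1074 = 759 × 1074 mm
L2: ⌊1074/2⌋ × 759 = 537 × 759 mm
L3: ⌊759/2⌋ × 537 = 379 × 537 mm

379 × 537 mm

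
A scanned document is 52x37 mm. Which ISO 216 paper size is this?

Aspect ratio 52/37 ≈ 1.405 — close to the ISO √2 ≈ 1.414.
In the A-series (A0 area = 1 m²): A9 = 37 × 52 mm.

A9 (37 × 52 mm)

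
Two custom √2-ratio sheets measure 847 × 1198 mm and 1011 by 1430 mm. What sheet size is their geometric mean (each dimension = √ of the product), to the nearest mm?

Short side: √(847 · 1011) = √856317 ≈ 925.4 → 925 mm
Long side: √(1198 · 1430) = √1713140 ≈ 1308.9 → 1309 mm

925 × 1309 mm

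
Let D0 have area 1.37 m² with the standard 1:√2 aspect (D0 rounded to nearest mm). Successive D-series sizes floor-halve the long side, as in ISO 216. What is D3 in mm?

348 × 492 mm

Let D0's short side be w mm. w · w√2 = 1.37 m² = 1,370,000 mm², so w ≈ 984.2 mm and w√2 ≈ 1391.9 mm → D0 = 984 × 1392 mm.
D1: ⌊1392/2⌋ × 984 = 696 × 984 mm
D2: ⌊984/2⌋ × 696 = 492 × 696 mm
D3: ⌊696/2⌋ × 492 = 348 × 492 mm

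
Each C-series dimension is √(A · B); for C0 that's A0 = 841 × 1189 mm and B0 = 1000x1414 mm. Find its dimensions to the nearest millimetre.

917 × 1297 mm

Short: √(841 · 1000) = √841000 ≈ 917.1 mm.
Long: √(1189 · 1414) = √1681246 ≈ 1296.6 mm.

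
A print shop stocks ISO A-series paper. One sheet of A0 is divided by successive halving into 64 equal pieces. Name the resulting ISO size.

A6

64 = 2^6, so 6 halving steps.
A0 → A1 → … → A6 after 6 steps.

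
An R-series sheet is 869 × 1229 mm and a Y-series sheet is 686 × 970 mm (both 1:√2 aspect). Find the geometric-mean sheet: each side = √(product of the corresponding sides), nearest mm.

772 × 1092 mm

Short side: √(869 · 686) = √596134 ≈ 772.1 → 772 mm
Long side: √(1229 · 970) = √1192130 ≈ 1091.8 → 1092 mm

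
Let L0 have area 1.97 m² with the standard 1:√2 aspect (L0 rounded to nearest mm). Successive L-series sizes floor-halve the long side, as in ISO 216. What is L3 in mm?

Let L0's short side be w mm. w · w√2 = 1.97 m² = 1,970,000 mm², so w ≈ 1180.3 mm and w√2 ≈ 1669.1 mm → L0 = 1180 × 1669 mm.
L1: ⌊1669/2⌋ × 1180 = 834 × 1180 mm
L2: ⌊1180/2⌋ × 834 = 590 × 834 mm
L3: ⌊834/2⌋ × 590 = 417 × 590 mm

417 × 590 mm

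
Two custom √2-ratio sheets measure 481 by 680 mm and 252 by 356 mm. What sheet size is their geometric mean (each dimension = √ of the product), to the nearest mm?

348 × 492 mm

Short side: √(481 · 252) = √121212 ≈ 348.2 → 348 mm
Long side: √(680 · 356) = √242080 ≈ 492.0 → 492 mm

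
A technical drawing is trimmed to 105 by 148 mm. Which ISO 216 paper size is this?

A6 (105 × 148 mm)

Aspect ratio 148/105 ≈ 1.410 — close to the ISO √2 ≈ 1.414.
In the A-series (A0 area = 1 m²): A6 = 105 × 148 mm.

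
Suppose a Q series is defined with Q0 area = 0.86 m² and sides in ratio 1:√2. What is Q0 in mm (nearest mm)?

Let the short side be w mm. Then w · w√2 = 0.86 m² = 860,000 mm².
w² = 860,000/√2, so w ≈ 779.8 mm; long side = w√2 ≈ 1102.8 mm.

780 × 1103 mm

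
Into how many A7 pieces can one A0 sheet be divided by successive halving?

128

Each ISO step halves the sheet: 1 × A0 → 2 × A1 → 4 × A2 → 8 × A3 → …
From A0 to A7 is 7 halving steps: 2^7 = 128.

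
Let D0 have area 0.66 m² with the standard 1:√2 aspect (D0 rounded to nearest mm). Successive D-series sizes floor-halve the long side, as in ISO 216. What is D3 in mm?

Let D0's short side be w mm. w · w√2 = 0.66 m² = 660,000 mm², so w ≈ 683.1 mm and w√2 ≈ 966.1 mm → D0 = 683 × 966 mm.
D1: ⌊966/2⌋ × 683 = 483 × 683 mm
D2: ⌊683/2⌋ × 483 = 341 × 483 mm
D3: ⌊483/2⌋ × 341 = 241 × 341 mm

241 × 341 mm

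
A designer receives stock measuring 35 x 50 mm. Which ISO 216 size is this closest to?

A9 (37 × 52 mm)

Aspect ratio 50/35 ≈ 1.429 — close to the ISO √2 ≈ 1.414.
In the A-series (A0 area = 1 m²): A9 = 37 × 52 mm.
Off by 4 mm total — nearest standard size.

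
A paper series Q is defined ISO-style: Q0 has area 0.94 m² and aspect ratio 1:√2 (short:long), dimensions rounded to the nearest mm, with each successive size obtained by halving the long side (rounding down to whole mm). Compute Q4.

203 × 288 mm

Let Q0's short side be w mm. w · w√2 = 0.94 m² = 940,000 mm², so w ≈ 815.3 mm and w√2 ≈ 1153.0 mm → Q0 = 815 × 1153 mm.
Q1: ⌊1153/2⌋ × 815 = 576 × 815 mm
Q2: ⌊815/2⌋ × 576 = 407 × 576 mm
Q3: ⌊576/2⌋ × 407 = 288 × 407 mm
Q4: ⌊407/2⌋ × 288 = 203 × 288 mm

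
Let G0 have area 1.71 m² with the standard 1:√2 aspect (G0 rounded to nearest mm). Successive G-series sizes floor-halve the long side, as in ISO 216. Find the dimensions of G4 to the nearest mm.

Let G0's short side be w mm. w · w√2 = 1.71 m² = 1,710,000 mm², so w ≈ 1099.6 mm and w√2 ≈ 1555.1 mm → G0 = 1100 × 1555 mm.
G1: ⌊1555/2⌋ × 1100 = 777 × 1100 mm
G2: ⌊1100/2⌋ × 777 = 550 × 777 mm
G3: ⌊777/2⌋ × 550 = 388 × 550 mm
G4: ⌊550/2⌋ × 388 = 275 × 388 mm

275 × 388 mm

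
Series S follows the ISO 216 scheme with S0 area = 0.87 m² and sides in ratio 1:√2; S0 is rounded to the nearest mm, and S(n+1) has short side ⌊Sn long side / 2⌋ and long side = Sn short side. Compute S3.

Let S0's short side be w mm. w · w√2 = 0.87 m² = 870,000 mm², so w ≈ 784.3 mm and w√2 ≈ 1109.2 mm → S0 = 784 × 1109 mm.
S1: ⌊1109/2⌋ × 784 = 554 × 784 mm
S2: ⌊784/2⌋ × 554 = 392 × 554 mm
S3: ⌊554/2⌋ × 392 = 277 × 392 mm

277 × 392 mm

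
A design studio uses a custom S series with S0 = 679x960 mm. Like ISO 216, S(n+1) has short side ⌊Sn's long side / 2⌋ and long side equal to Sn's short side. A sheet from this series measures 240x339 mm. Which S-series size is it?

S0: 679 × 960 mm
S1: 480 × 679 mm
S2: 339 × 480 mm
S3: 240 × 339 mm
S4: 169 × 240 mm
→ matches S3.

S3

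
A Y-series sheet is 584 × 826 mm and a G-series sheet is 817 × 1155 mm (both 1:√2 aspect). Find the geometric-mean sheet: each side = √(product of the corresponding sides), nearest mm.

691 × 977 mm

Short side: √(584 · 817) = √477128 ≈ 690.7 → 691 mm
Long side: √(826 · 1155) = √954030 ≈ 976.7 → 977 mm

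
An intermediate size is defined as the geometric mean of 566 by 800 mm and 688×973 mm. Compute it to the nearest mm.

624 × 882 mm

Short side: √(566 · 688) = √389408 ≈ 624.0 → 624 mm
Long side: √(800 · 973) = √778400 ≈ 882.3 → 882 mm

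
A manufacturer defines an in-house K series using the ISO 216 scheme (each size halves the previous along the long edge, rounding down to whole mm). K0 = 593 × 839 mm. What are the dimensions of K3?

K1: ⌊839/2⌋ × 593 = 419 × 593 mm
K2: ⌊593/2⌋ × 419 = 296 × 419 mm
K3: ⌊419/2⌋ × 296 = 209 × 296 mm

209 × 296 mm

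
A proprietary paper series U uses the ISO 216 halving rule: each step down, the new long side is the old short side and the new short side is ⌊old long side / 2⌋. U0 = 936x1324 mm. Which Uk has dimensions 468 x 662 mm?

U2

U0: 936 × 1324 mm
U1: 662 × 936 mm
U2: 468 × 662 mm
U3: 331 × 468 mm
→ matches U2.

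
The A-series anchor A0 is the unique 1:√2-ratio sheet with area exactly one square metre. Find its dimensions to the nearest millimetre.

Let the short side be w mm. Then the long side is w√2 and w · w√2 = 10⁶ mm².
w² = 10⁶/√2, so w = 1000 / 2^(1/4) ≈ 840.9 mm; long side = 1000 · 2^(1/4) ≈ 1189.2 mm.

841 × 1189 mm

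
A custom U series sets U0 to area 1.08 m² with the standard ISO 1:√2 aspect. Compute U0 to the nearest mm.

Let the short side be w mm. Then w · w√2 = 1.08 m² = 1,080,000 mm².
w² = 1,080,000/√2, so w ≈ 873.9 mm; long side = w√2 ≈ 1235.9 mm.

874 × 1236 mm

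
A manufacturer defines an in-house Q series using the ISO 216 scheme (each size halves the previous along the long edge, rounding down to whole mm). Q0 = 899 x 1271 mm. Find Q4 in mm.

224 × 317 mm

Q1: ⌊1271/2⌋ × 899 = 635 × 899 mm
Q2: ⌊899/2⌋ × 635 = 449 × 635 mm
Q3: ⌊635/2⌋ × 449 = 317 × 449 mm
Q4: ⌊449/2⌋ × 317 = 224 × 317 mm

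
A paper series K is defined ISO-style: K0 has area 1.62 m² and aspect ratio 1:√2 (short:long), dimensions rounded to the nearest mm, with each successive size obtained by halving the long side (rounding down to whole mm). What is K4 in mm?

267 × 378 mm

Let K0's short side be w mm. w · w√2 = 1.62 m² = 1,620,000 mm², so w ≈ 1070.3 mm and w√2 ≈ 1513.6 mm → K0 = 1070 × 1514 mm.
K1: ⌊1514/2⌋ × 1070 = 757 × 1070 mm
K2: ⌊1070/2⌋ × 757 = 535 × 757 mm
K3: ⌊757/2⌋ × 535 = 378 × 535 mm
K4: ⌊535/2⌋ × 378 = 267 × 378 mm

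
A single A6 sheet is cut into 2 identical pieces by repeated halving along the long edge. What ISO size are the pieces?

2 = 2^1, so 1 halving step.
A6 → A7 → … → A7 after 1 step.

A7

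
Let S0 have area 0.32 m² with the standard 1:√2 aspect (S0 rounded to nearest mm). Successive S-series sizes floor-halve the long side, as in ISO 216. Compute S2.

Let S0's short side be w mm. w · w√2 = 0.32 m² = 320,000 mm², so w ≈ 475.7 mm and w√2 ≈ 672.7 mm → S0 = 476 × 673 mm.
S1: ⌊673/2⌋ × 476 = 336 × 476 mm
S2: ⌊476/2⌋ × 336 = 238 × 336 mm

238 × 336 mm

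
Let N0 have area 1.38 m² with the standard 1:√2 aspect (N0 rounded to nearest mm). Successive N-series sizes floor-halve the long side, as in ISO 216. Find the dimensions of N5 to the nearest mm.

174 × 247 mm

Let N0's short side be w mm. w · w√2 = 1.38 m² = 1,380,000 mm², so w ≈ 987.8 mm and w√2 ≈ 1397.0 mm → N0 = 988 × 1397 mm.
N1: ⌊1397/2⌋ × 988 = 698 × 988 mm
N2: ⌊988/2⌋ × 698 = 494 × 698 mm
N3: ⌊698/2⌋ × 494 = 349 × 494 mm
N4: ⌊494/2⌋ × 349 = 247 × 349 mm
N5: ⌊349/2⌋ × 247 = 174 × 247 mm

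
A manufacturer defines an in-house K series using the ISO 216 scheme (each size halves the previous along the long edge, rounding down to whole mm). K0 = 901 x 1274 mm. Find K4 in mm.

225 × 318 mm

K1 = 637 × 901 mm (from K0 by 1 halving).
K2: ⌊901/2⌋ × 637 = 450 × 637 mm
K3: ⌊637/2⌋ × 450 = 318 × 450 mm
K4: ⌊450/2⌋ × 318 = 225 × 318 mm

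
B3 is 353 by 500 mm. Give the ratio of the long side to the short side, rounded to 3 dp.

1.416

500 / 353 = 1.416
ISO 216 targets √2 ≈ 1.414; the +0.002 deviation is from mm rounding.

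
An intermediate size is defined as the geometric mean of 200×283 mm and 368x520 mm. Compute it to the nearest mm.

271 × 384 mm

Short side: √(200 · 368) = √73600 ≈ 271.3 → 271 mm
Long side: √(283 · 520) = √147160 ≈ 383.6 → 384 mm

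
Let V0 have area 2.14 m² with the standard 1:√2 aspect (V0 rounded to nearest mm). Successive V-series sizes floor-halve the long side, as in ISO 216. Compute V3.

435 × 615 mm

Let V0's short side be w mm. w · w√2 = 2.14 m² = 2,140,000 mm², so w ≈ 1230.1 mm and w√2 ≈ 1739.7 mm → V0 = 1230 × 1740 mm.
V1: ⌊1740/2⌋ × 1230 = 870 × 1230 mm
V2: ⌊1230/2⌋ × 870 = 615 × 870 mm
V3: ⌊870/2⌋ × 615 = 435 × 615 mm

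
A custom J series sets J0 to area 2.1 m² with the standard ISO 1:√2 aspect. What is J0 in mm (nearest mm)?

Let the short side be w mm. Then w · w√2 = 2.1 m² = 2,100,000 mm².
w² = 2,100,000/√2, so w ≈ 1218.6 mm; long side = w√2 ≈ 1723.3 mm.

1219 × 1723 mm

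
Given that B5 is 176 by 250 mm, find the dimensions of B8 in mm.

62 × 88 mm

B6: ⌊250/2⌋ × 176 = 125 × 176 mm
B7: ⌊176/2⌋ × 125 = 88 × 125 mm
B8: ⌊125/2⌋ × 88 = 62 × 88 mm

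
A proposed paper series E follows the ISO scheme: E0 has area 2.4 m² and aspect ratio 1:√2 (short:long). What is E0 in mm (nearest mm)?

Let the short side be w mm. Then w · w√2 = 2.4 m² = 2,400,000 mm².
w² = 2,400,000/√2, so w ≈ 1302.7 mm; long side = w√2 ≈ 1842.3 mm.

1303 × 1842 mm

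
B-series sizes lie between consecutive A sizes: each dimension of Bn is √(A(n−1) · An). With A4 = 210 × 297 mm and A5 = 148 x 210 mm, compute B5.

Short side: √(210 · 148) = √31080 ≈ 176.3 → 176 mm
Long side: √(297 · 210) = √62370 ≈ 249.7 → 250 mm

176 × 250 mm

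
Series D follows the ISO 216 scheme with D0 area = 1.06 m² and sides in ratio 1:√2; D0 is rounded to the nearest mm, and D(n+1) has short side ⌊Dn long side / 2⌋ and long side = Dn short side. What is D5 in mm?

153 × 216 mm

Let D0's short side be w mm. w · w√2 = 1.06 m² = 1,060,000 mm², so w ≈ 865.8 mm and w√2 ≈ 1224.4 mm → D0 = 866 × 1224 mm.
D1: ⌊1224/2⌋ × 866 = 612 × 866 mm
D2: ⌊866/2⌋ × 612 = 433 × 612 mm
D3: ⌊612/2⌋ × 433 = 306 × 433 mm
D4: ⌊433/2⌋ × 306 = 216 × 306 mm
D5: ⌊306/2⌋ × 216 = 153 × 216 mm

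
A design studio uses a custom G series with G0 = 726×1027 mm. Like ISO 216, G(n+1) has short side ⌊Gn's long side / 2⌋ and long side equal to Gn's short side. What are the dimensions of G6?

G1 = 513 × 726 mm (from G0 by 1 halving).
G2: ⌊726/2⌋ × 513 = 363 × 513 mm
G3: ⌊513/2⌋ × 363 = 256 × 363 mm
G4: ⌊363/2⌋ × 256 = 181 × 256 mm
G5: ⌊256/2⌋ × 181 = 128 × 181 mm
G6: ⌊181/2⌋ × 128 = 90 × 128 mm

90 × 128 mm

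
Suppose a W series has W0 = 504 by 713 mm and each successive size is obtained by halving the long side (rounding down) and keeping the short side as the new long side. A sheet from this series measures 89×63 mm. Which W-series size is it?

W6

W0: 504 × 713 mm
W1: 356 × 504 mm
W2: 252 × 356 mm
W3: 178 × 252 mm
W4: 126 × 178 mm
W5: 89 × 126 mm
W6: 63 × 89 mm
W7: 44 × 63 mm
→ matches W6.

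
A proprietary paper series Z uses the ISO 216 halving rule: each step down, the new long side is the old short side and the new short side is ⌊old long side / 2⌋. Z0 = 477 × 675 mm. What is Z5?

Z1: ⌊675/2⌋ × 477 = 337 × 477 mm
Z2: ⌊477/2⌋ × 337 = 238 × 337 mm
Z3: ⌊337/2⌋ × 238 = 168 × 238 mm
Z4: ⌊238/2⌋ × 168 = 119 × 168 mm
Z5: ⌊168/2⌋ × 119 = 84 × 119 mm

84 × 119 mm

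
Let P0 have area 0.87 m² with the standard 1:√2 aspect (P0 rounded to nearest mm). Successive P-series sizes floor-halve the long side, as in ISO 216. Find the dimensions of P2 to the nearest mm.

392 × 554 mm

Let P0's short side be w mm. w · w√2 = 0.87 m² = 870,000 mm², so w ≈ 784.3 mm and w√2 ≈ 1109.2 mm → P0 = 784 × 1109 mm.
P1: ⌊1109/2⌋ × 784 = 554 × 784 mm
P2: ⌊784/2⌋ × 554 = 392 × 554 mm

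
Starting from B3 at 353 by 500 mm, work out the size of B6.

125 × 176 mm

B4: ⌊500/2⌋ × 353 = 250 × 353 mm
B5: ⌊353/2⌋ × 250 = 176 × 250 mm
B6: ⌊250/2⌋ × 176 = 125 × 176 mm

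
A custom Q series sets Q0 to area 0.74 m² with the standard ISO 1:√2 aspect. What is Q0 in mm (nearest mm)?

Let the short side be w mm. Then w · w√2 = 0.74 m² = 740,000 mm².
w² = 740,000/√2, so w ≈ 723.4 mm; long side = w√2 ≈ 1023.0 mm.

723 × 1023 mm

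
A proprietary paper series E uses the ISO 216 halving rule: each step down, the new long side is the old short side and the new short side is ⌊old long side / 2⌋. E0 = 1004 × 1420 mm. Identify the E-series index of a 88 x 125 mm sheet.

E0: 1004 × 1420 mm
E1: 710 × 1004 mm
E2: 502 × 710 mm
E3: 355 × 502 mm
E4: 251 × 355 mm
E5: 177 × 251 mm
E6: 125 × 177 mm
E7: 88 × 125 mm
E8: 62 × 88 mm
→ matches E7.

E7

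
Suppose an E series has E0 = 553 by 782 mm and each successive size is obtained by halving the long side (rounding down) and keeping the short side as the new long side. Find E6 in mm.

E1: ⌊782/2⌋ × 553 = 391 × 553 mm
E2: ⌊553/2⌋ × 391 = 276 × 391 mm
E3: ⌊391/2⌋ × 276 = 195 × 276 mm
E4: ⌊276/2⌋ × 195 = 138 × 195 mm
E5: ⌊195/2⌋ × 138 = 97 × 138 mm
E6: ⌊138/2⌋ × 97 = 69 × 97 mm

69 × 97 mm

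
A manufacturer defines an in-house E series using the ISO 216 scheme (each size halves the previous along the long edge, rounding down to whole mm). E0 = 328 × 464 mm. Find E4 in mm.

82 × 116 mm

E1 = 232 × 328 mm (from E0 by 1 halving).
E2: ⌊328/2⌋ × 232 = 164 × 232 mm
E3: ⌊232/2⌋ × 164 = 116 × 164 mm
E4: ⌊164/2⌋ × 116 = 82 × 116 mm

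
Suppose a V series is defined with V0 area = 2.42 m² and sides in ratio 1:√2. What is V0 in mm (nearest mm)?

1308 × 1850 mm

Let the short side be w mm. Then w · w√2 = 2.42 m² = 2,420,000 mm².
w² = 2,420,000/√2, so w ≈ 1308.1 mm; long side = w√2 ≈ 1850.0 mm.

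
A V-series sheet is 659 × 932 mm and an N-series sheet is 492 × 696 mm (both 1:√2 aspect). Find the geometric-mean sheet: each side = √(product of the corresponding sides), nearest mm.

Short side: √(659 · 492) = √324228 ≈ 569.4 → 569 mm
Long side: √(932 · 696) = √648672 ≈ 805.4 → 805 mm

569 × 805 mm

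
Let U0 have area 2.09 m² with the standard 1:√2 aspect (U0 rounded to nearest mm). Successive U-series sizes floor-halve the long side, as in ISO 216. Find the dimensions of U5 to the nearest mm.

Let U0's short side be w mm. w · w√2 = 2.09 m² = 2,090,000 mm², so w ≈ 1215.7 mm and w√2 ≈ 1719.2 mm → U0 = 1216 × 1719 mm.
U1: ⌊1719/2⌋ × 1216 = 859 × 1216 mm
U2: ⌊1216/2⌋ × 859 = 608 × 859 mm
U3: ⌊859/2⌋ × 608 = 429 × 608 mm
U4: ⌊608/2⌋ × 429 = 304 × 429 mm
U5: ⌊429/2⌋ × 304 = 214 × 304 mm

214 × 304 mm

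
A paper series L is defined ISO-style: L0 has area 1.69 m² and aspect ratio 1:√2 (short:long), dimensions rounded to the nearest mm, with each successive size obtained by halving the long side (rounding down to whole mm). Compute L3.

Let L0's short side be w mm. w · w√2 = 1.69 m² = 1,690,000 mm², so w ≈ 1093.2 mm and w√2 ≈ 1546.0 mm → L0 = 1093 × 1546 mm.
L1: ⌊1546/2⌋ × 1093 = 773 × 1093 mm
L2: ⌊1093/2⌋ × 773 = 546 × 773 mm
L3: ⌊773/2⌋ × 546 = 386 × 546 mm

386 × 546 mm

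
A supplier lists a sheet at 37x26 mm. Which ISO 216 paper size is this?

A10 (26 × 37 mm)

Aspect ratio 37/26 ≈ 1.423 — close to the ISO √2 ≈ 1.414.
In the A-series (A0 area = 1 m²): A10 = 26 × 37 mm.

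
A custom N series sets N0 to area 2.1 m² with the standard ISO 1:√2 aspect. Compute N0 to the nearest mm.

Let the short side be w mm. Then w · w√2 = 2.1 m² = 2,100,000 mm².
w² = 2,100,000/√2, so w ≈ 1218.6 mm; long side = w√2 ≈ 1723.3 mm.

1219 × 1723 mm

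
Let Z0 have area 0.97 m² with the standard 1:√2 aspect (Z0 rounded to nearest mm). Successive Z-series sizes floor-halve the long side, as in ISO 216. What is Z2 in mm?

Let Z0's short side be w mm. w · w√2 = 0.97 m² = 970,000 mm², so w ≈ 828.2 mm and w√2 ≈ 1171.2 mm → Z0 = 828 × 1171 mm.
Z1: ⌊1171/2⌋ × 828 = 585 × 828 mm
Z2: ⌊828/2⌋ × 585 = 414 × 585 mm

414 × 585 mm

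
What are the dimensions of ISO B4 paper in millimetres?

250 × 353 mm

B0 = 1000 × 1414 mm (B0 has a 1000 mm short side, aspect 1:√2).
B1: ⌊1414/2⌋ × 1000 = 707 × 1000 mm
B2: ⌊1000/2⌋ × 707 = 500 × 707 mm
B3: ⌊707/2⌋ × 500 = 353 × 500 mm
B4: ⌊500/2⌋ × 353 = 250 × 353 mm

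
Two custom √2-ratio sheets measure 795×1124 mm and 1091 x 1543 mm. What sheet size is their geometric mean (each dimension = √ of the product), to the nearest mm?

931 × 1317 mm

Short side: √(795 · 1091) = √867345 ≈ 931.3 → 931 mm
Long side: √(1124 · 1543) = √1734332 ≈ 1316.9 → 1317 mm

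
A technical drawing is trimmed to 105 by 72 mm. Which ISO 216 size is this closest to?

A7 (74 × 105 mm)

Aspect ratio 105/72 ≈ 1.458 (ISO target is √2 ≈ 1.414).
In the A-series (A0 area = 1 m²): A7 = 74 × 105 mm.
Off by 2 mm total — nearest standard size.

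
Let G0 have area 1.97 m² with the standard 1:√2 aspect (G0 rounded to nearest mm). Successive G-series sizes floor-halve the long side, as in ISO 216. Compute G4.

295 × 417 mm

Let G0's short side be w mm. w · w√2 = 1.97 m² = 1,970,000 mm², so w ≈ 1180.3 mm and w√2 ≈ 1669.1 mm → G0 = 1180 × 1669 mm.
G1: ⌊1669/2⌋ × 1180 = 834 × 1180 mm
G2: ⌊1180/2⌋ × 834 = 590 × 834 mm
G3: ⌊834/2⌋ × 590 = 417 × 590 mm
G4: ⌊590/2⌋ × 417 = 295 × 417 mm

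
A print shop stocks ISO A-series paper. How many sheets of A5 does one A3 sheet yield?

4

Each ISO step halves the sheet: 1 × A3 → 2 × A4 → 4 × A5
From A3 to A5 is 2 halving steps: 2^2 = 4.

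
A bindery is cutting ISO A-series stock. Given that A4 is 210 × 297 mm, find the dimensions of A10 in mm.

26 × 37 mm

A5: ⌊297/2⌋ × 210 = 148 × 210 mm
A6: ⌊210/2⌋ × 148 = 105 × 148 mm
A7: ⌊148/2⌋ × 105 = 74 × 105 mm
A8: ⌊105/2⌋ × 74 = 52 × 74 mm
A9: ⌊74/2⌋ × 52 = 37 × 52 mm
A10: ⌊52/2⌋ × 37 = 26 × 37 mm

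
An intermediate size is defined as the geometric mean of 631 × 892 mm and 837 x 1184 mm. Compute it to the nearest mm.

727 × 1028 mm

Short side: √(631 · 837) = √528147 ≈ 726.7 → 727 mm
Long side: √(892 · 1184) = √1056128 ≈ 1027.7 → 1028 mm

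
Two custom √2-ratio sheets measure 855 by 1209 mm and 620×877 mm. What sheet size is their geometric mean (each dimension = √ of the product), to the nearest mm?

728 × 1030 mm

Short side: √(855 · 620) = √530100 ≈ 728.1 → 728 mm
Long side: √(1209 · 877) = √1060293 ≈ 1029.7 → 1030 mm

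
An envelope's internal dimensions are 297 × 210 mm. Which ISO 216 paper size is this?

A4 (210 × 297 mm)

Aspect ratio 297/210 ≈ 1.414 — close to the ISO √2 ≈ 1.414.
In the A-series (A0 area = 1 m²): A4 = 210 × 297 mm.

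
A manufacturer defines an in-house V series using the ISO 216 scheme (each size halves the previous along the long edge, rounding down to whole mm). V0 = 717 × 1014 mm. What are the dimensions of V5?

126 × 179 mm

V1: ⌊1014/2⌋ × 717 = 507 × 717 mm
V2: ⌊717/2⌋ × 507 = 358 × 507 mm
V3: ⌊507/2⌋ × 358 = 253 × 358 mm
V4: ⌊358/2⌋ × 253 = 179 × 253 mm
V5: ⌊253/2⌋ × 179 = 126 × 179 mm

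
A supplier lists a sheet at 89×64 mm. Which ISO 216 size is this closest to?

B8 (62 × 88 mm)

Aspect ratio 89/64 ≈ 1.391 (ISO target is √2 ≈ 1.414).
In the B-series (B0 = 1000 × 1414 mm): B8 = 62 × 88 mm.
Off by 3 mm total — nearest standard size.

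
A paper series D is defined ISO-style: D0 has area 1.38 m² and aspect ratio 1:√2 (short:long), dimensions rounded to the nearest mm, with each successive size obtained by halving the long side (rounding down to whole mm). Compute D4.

247 × 349 mm

Let D0's short side be w mm. w · w√2 = 1.38 m² = 1,380,000 mm², so w ≈ 987.8 mm and w√2 ≈ 1397.0 mm → D0 = 988 × 1397 mm.
D1: ⌊1397/2⌋ × 988 = 698 × 988 mm
D2: ⌊988/2⌋ × 698 = 494 × 698 mm
D3: ⌊698/2⌋ × 494 = 349 × 494 mm
D4: ⌊494/2⌋ × 349 = 247 × 349 mm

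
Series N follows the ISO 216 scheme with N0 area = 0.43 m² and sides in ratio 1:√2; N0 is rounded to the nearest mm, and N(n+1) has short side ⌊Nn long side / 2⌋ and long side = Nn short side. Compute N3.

Let N0's short side be w mm. w · w√2 = 0.43 m² = 430,000 mm², so w ≈ 551.4 mm and w√2 ≈ 779.8 mm → N0 = 551 × 780 mm.
N1: ⌊780/2⌋ × 551 = 390 × 551 mm
N2: ⌊551/2⌋ × 390 = 275 × 390 mm
N3: ⌊390/2⌋ × 275 = 195 × 275 mm

195 × 275 mm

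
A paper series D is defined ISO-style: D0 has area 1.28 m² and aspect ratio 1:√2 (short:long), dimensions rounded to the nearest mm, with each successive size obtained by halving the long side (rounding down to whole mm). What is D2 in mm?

Let D0's short side be w mm. w · w√2 = 1.28 m² = 1,280,000 mm², so w ≈ 951.4 mm and w√2 ≈ 1345.4 mm → D0 = 951 × 1345 mm.
D1: ⌊1345/2⌋ × 951 = 672 × 951 mm
D2: ⌊951/2⌋ × 672 = 475 × 672 mm

475 × 672 mm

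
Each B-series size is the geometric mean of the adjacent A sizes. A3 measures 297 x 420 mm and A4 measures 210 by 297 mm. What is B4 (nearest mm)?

250 × 353 mm

Short side: √(297 · 210) = √62370 ≈ 249.7 → 250 mm
Long side: √(420 · 297) = √124740 ≈ 353.2 → 353 mm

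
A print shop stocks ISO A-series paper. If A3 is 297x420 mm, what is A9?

37 × 52 mm

A4: ⌊420/2⌋ × 297 = 210 × 297 mm
A5: ⌊297/2⌋ × 210 = 148 × 210 mm
A6: ⌊210/2⌋ × 148 = 105 × 148 mm
A7: ⌊148/2⌋ × 105 = 74 × 105 mm
A8: ⌊105/2⌋ × 74 = 52 × 74 mm
A9: ⌊74/2⌋ × 52 = 37 × 52 mm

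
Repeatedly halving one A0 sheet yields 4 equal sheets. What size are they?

4 = 2^2, so 2 halving steps.
A0 → A1 → … → A2 after 2 steps.

A2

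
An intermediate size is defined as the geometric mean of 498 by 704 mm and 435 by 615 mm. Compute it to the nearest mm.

465 × 658 mm

Short side: √(498 · 435) = √216630 ≈ 465.4 → 465 mm
Long side: √(704 · 615) = √432960 ≈ 658.0 → 658 mm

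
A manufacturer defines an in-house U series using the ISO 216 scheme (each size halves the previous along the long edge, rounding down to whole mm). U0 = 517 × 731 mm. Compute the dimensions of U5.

U1: ⌊731/2⌋ × 517 = 365 × 517 mm
U2: ⌊517/2⌋ × 365 = 258 × 365 mm
U3: ⌊365/2⌋ × 258 = 182 × 258 mm
U4: ⌊258/2⌋ × 182 = 129 × 182 mm
U5: ⌊182/2⌋ × 129 = 91 × 129 mm

91 × 129 mm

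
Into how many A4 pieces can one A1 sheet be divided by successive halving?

8

Each ISO step halves the sheet: 1 × A1 → 2 × A2 → 4 × A3 → 8 × A4
From A1 to A4 is 3 halving steps: 2^3 = 8.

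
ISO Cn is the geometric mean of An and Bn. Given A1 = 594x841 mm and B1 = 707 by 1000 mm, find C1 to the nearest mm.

648 × 917 mm

Short side: √(594 · 707) = √419958 ≈ 648.0 → 648 mm
Long side: √(841 · 1000) = √841000 ≈ 917.1 → 917 mm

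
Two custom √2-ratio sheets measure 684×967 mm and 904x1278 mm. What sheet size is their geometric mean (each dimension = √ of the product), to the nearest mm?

786 × 1112 mm

Short side: √(684 · 904) = √618336 ≈ 786.3 → 786 mm
Long side: √(967 · 1278) = √1235826 ≈ 1111.7 → 1112 mm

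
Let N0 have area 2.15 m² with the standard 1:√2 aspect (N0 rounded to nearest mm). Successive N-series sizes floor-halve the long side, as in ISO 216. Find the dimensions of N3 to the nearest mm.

Let N0's short side be w mm. w · w√2 = 2.15 m² = 2,150,000 mm², so w ≈ 1233.0 mm and w√2 ≈ 1743.7 mm → N0 = 1233 × 1744 mm.
N1: ⌊1744/2⌋ × 1233 = 872 × 1233 mm
N2: ⌊1233/2⌋ × 872 = 616 × 872 mm
N3: ⌊872/2⌋ × 616 = 436 × 616 mm

436 × 616 mm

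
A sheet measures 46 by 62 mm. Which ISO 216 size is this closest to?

B9 (44 × 62 mm)

Aspect ratio 62/46 ≈ 1.348 (ISO target is √2 ≈ 1.414).
In the B-series (B0 = 1000 × 1414 mm): B9 = 44 × 62 mm.
Off by 2 mm total — nearest standard size.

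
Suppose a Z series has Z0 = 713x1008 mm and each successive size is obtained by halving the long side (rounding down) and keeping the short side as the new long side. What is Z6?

Z1: ⌊1008/2⌋ × 713 = 504 × 713 mm
Z2: ⌊713/2⌋ × 504 = 356 × 504 mm
Z3: ⌊504/2⌋ × 356 = 252 × 356 mm
Z4: ⌊356/2⌋ × 252 = 178 × 252 mm
Z5: ⌊252/2⌋ × 178 = 126 × 178 mm
Z6: ⌊178/2⌋ × 126 = 89 × 126 mm

89 × 126 mm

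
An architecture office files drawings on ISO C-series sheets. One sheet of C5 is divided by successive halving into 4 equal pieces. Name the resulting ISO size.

C7

4 = 2^2, so 2 halving steps.
C5 → C6 → … → C7 after 2 steps.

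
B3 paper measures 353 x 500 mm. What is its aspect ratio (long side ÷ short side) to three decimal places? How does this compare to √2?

1.416

500 / 353 = 1.416
ISO 216 targets √2 ≈ 1.414; the +0.002 deviation is from mm rounding.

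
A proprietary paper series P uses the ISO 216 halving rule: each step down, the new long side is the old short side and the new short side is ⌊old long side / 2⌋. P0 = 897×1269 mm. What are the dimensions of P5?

158 × 224 mm

P1: ⌊1269/2⌋ × 897 = 634 × 897 mm
P2: ⌊897/2⌋ × 634 = 448 × 634 mm
P3: ⌊634/2⌋ × 448 = 317 × 448 mm
P4: ⌊448/2⌋ × 317 = 224 × 317 mm
P5: ⌊317/2⌋ × 224 = 158 × 224 mm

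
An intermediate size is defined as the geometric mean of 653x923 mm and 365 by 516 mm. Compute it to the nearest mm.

Short side: √(653 · 365) = √238345 ≈ 488.2 → 488 mm
Long side: √(923 · 516) = √476268 ≈ 690.1 → 690 mm

488 × 690 mm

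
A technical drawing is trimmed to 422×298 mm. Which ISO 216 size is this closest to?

A3 (297 × 420 mm)

Aspect ratio 422/298 ≈ 1.416 — close to the ISO √2 ≈ 1.414.
In the A-series (A0 area = 1 m²): A3 = 297 × 420 mm.
Off by 3 mm total — nearest standard size.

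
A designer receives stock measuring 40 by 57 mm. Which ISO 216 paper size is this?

C9 (40 × 57 mm)

Aspect ratio 57/40 ≈ 1.425 — close to the ISO √2 ≈ 1.414.
In the C-series (envelope sizes, between A and B): C9 = 40 × 57 mm.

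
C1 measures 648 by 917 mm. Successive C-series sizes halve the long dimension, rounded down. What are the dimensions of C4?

C2: ⌊917/2⌋ × 648 = 458 × 648 mm
C3: ⌊648/2⌋ × 458 = 324 × 458 mm
C4: ⌊458/2⌋ × 324 = 229 × 324 mm

229 × 324 mm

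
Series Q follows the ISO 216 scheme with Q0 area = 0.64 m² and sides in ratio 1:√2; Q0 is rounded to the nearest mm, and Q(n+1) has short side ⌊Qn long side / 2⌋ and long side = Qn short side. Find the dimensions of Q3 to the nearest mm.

Let Q0's short side be w mm. w · w√2 = 0.64 m² = 640,000 mm², so w ≈ 672.7 mm and w√2 ≈ 951.4 mm → Q0 = 673 × 951 mm.
Q1: ⌊951/2⌋ × 673 = 475 × 673 mm
Q2: ⌊673/2⌋ × 475 = 336 × 475 mm
Q3: ⌊475/2⌋ × 336 = 237 × 336 mm

237 × 336 mm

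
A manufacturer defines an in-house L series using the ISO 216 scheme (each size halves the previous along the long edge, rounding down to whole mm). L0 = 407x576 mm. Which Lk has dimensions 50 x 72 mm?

L6

L0: 407 × 576 mm
L1: 288 × 407 mm
L2: 203 × 288 mm
L3: 144 × 203 mm
L4: 101 × 144 mm
L5: 72 × 101 mm
L6: 50 × 72 mm
L7: 36 × 50 mm
→ matches L6.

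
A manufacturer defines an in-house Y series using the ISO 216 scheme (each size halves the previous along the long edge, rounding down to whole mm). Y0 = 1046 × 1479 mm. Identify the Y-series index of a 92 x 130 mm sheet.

Y7

Y0: 1046 × 1479 mm
Y1: 739 × 1046 mm
Y2: 523 × 739 mm
Y3: 369 × 523 mm
Y4: 261 × 369 mm
Y5: 184 × 261 mm
Y6: 130 × 184 mm
Y7: 92 × 130 mm
Y8: 65 × 92 mm
→ matches Y7.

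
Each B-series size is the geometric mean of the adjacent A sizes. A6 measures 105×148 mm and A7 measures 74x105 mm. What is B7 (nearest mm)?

Short side: √(105 · 74) = √7770 ≈ 88.1 → 88 mm
Long side: √(148 · 105) = √15540 ≈ 124.7 → 125 mm

88 × 125 mm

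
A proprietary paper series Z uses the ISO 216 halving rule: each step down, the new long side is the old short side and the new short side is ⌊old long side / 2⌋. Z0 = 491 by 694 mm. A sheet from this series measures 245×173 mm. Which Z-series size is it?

Z3

Z0: 491 × 694 mm
Z1: 347 × 491 mm
Z2: 245 × 347 mm
Z3: 173 × 245 mm
Z4: 122 × 173 mm
→ matches Z3.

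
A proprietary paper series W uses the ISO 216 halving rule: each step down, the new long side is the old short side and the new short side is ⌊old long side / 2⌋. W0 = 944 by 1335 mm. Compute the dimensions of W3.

W1: ⌊1335/2⌋ × 944 = 667 × 944 mm
W2: ⌊944/2⌋ × 667 = 472 × 667 mm
W3: ⌊667/2⌋ × 472 = 333 × 472 mm

333 × 472 mm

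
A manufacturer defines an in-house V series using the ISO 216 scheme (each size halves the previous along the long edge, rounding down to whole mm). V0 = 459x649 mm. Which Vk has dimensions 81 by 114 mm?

V5

V0: 459 × 649 mm
V1: 324 × 459 mm
V2: 229 × 324 mm
V3: 162 × 229 mm
V4: 114 × 162 mm
V5: 81 × 114 mm
V6: 57 × 81 mm
→ matches V5.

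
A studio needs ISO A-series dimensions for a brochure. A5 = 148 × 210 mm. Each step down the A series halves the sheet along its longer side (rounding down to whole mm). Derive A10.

26 × 37 mm

A6: ⌊210/2⌋ × 148 = 105 × 148 mm
A7: ⌊148/2⌋ × 105 = 74 × 105 mm
A8: ⌊105/2⌋ × 74 = 52 × 74 mm
A9: ⌊74/2⌋ × 52 = 37 × 52 mm
A10: ⌊52/2⌋ × 37 = 26 × 37 mm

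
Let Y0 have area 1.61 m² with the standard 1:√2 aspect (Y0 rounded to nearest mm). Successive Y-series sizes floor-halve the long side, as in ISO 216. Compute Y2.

533 × 754 mm

Let Y0's short side be w mm. w · w√2 = 1.61 m² = 1,610,000 mm², so w ≈ 1067.0 mm and w√2 ≈ 1508.9 mm → Y0 = 1067 × 1509 mm.
Y1: ⌊1509/2⌋ × 1067 = 754 × 1067 mm
Y2: ⌊1067/2⌋ × 754 = 533 × 754 mm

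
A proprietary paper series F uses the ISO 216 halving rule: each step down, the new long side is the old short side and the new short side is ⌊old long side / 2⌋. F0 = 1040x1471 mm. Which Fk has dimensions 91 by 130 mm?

F0: 1040 × 1471 mm
F1: 735 × 1040 mm
F2: 520 × 735 mm
F3: 367 × 520 mm
F4: 260 × 367 mm
F5: 183 × 260 mm
F6: 130 × 183 mm
F7: 91 × 130 mm
F8: 65 × 91 mm
→ matches F7.

F7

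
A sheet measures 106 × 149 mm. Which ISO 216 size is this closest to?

A6 (105 × 148 mm)

Aspect ratio 149/106 ≈ 1.406 — close to the ISO √2 ≈ 1.414.
In the A-series (A0 area = 1 m²): A6 = 105 × 148 mm.
Off by 2 mm total — nearest standard size.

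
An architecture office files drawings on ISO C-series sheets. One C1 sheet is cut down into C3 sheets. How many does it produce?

4

C1 = 648 × 917 mm; C3 = 324 × 458 mm.
Each halving step doubles the count; 2 steps from C1 to C3.
2^2 = 4.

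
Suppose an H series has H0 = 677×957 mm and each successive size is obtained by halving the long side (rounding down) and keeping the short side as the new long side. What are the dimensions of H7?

H1 = 478 × 677 mm (from H0 by 1 halving).
H2: ⌊677/2⌋ × 478 = 338 × 478 mm
H3: ⌊478/2⌋ × 338 = 239 × 338 mm
H4: ⌊338/2⌋ × 239 = 169 × 239 mm
H5: ⌊239/2⌋ × 169 = 119 × 169 mm
H6: ⌊169/2⌋ × 119 = 84 × 119 mm
H7: ⌊119/2⌋ × 84 = 59 × 84 mm

59 × 84 mm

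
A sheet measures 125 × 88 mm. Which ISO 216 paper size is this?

B7 (88 × 125 mm)

Aspect ratio 125/88 ≈ 1.420 — close to the ISO √2 ≈ 1.414.
In the B-series (B0 = 1000 × 1414 mm): B7 = 88 × 125 mm.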